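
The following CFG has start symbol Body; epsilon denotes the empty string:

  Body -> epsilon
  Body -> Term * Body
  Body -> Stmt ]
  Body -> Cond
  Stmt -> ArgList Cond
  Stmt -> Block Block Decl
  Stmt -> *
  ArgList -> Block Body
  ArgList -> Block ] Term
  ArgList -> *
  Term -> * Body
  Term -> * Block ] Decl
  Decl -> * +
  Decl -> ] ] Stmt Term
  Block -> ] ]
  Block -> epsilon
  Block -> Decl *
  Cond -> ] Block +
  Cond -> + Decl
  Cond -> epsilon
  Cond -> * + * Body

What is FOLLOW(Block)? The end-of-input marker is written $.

{ *, +, ] }

In Stmt -> Block Block Decl: add FIRST(Block Decl) = { *, ] }.
In Stmt -> Block Block Decl: add FIRST(Decl) = { *, ] }.
In ArgList -> Block Body: add FIRST(Body)\{epsilon} = { *, +, ] }.
  Since Body is nullable, also add FOLLOW(ArgList) = { *, +, ] }.
In ArgList -> Block ] Term: add FIRST(] Term) = { ] }.
In Term -> * Block ] Decl: add FIRST(] Decl) = { ] }.
In Cond -> ] Block +: add FIRST(+) = { + }.
Union: FOLLOW(Block) = { *, +, ] }.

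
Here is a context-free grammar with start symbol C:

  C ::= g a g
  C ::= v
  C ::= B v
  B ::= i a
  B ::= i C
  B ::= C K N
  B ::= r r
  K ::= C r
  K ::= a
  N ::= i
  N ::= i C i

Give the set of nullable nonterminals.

No nonterminal has an empty production or an RHS whose symbols are all nullable.

{ } (none)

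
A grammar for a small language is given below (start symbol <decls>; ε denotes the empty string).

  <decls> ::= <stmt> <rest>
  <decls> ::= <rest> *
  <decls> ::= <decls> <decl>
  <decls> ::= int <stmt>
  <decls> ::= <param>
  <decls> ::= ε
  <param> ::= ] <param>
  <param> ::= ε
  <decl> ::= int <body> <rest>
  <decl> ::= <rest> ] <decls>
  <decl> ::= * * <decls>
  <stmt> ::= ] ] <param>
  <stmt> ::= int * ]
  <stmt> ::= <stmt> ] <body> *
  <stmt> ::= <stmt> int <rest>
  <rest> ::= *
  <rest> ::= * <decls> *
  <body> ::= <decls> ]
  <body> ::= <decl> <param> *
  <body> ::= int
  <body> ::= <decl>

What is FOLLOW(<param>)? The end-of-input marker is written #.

{ #, *, ], int }

In <decls> ::= <param>: <param> is at the end, add FOLLOW(<decls>) = { #, *, ], int }.
In <param> ::= ] <param>: <param> is at the end, add FOLLOW(<param>) = { #, *, ], int }.
In <stmt> ::= ] ] <param>: <param> is at the end, add FOLLOW(<stmt>) = { #, *, ], int }.
In <body> ::= <decl> <param> *: add FIRST(*) = { * }.
Union: FOLLOW(<param>) = { #, *, ], int }.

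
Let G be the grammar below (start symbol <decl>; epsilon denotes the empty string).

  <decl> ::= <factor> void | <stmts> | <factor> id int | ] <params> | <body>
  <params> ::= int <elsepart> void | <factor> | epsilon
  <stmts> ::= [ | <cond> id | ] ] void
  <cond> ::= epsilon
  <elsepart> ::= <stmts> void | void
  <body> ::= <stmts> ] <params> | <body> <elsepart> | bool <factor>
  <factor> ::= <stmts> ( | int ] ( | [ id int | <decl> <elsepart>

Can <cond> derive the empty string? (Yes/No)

Yes

<cond> has an epsilon-production, so <cond> ⇒ epsilon.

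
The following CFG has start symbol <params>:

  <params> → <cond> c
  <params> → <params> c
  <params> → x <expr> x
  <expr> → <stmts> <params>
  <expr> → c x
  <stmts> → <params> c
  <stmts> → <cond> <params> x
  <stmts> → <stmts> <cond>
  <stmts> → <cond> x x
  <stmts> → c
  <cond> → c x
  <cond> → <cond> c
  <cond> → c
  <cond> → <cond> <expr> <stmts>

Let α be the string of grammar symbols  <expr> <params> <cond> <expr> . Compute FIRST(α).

Add FIRST(<expr>) = { c, x }; <expr> is not nullable, stop.

{ c, x }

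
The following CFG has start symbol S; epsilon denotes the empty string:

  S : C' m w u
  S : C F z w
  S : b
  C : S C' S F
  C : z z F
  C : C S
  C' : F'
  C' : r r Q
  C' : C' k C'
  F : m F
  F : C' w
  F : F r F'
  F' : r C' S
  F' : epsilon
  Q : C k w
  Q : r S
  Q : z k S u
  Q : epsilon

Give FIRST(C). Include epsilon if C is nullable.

From C : S C' S F: add FIRST(S) = { b, k, m, r, z }.
C : z z F contributes {z}.
From C : C S: add FIRST(C) = { b, k, m, r, z }.
Union: FIRST(C) = { b, k, m, r, z }.

{ b, k, m, r, z }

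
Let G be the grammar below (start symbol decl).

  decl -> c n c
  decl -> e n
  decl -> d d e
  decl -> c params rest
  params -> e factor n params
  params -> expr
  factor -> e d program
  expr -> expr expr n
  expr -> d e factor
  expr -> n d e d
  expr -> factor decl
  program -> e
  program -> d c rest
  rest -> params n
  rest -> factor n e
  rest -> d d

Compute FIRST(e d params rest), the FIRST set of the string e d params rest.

e is a terminal; add {e} and stop.

{ e }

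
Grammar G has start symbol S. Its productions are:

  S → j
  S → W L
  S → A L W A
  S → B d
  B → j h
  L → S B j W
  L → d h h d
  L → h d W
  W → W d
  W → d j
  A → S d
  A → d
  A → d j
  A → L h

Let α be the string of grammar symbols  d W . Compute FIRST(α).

{ d }

d is a terminal; add {d} and stop.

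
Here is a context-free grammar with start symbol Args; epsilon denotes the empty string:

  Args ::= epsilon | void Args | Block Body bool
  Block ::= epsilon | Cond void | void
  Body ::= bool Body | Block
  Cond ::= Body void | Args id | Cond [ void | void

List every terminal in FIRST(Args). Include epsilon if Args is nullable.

{ bool, id, void, epsilon }

Args ::= epsilon contributes epsilon.
Args ::= void Args contributes {void}.
From Args ::= Block Body bool: Block, Body nullable, take FIRST(Block) ∪ FIRST(Body) ∪ {bool} = { bool, id, void }.
Union: FIRST(Args) = { bool, id, void, epsilon }.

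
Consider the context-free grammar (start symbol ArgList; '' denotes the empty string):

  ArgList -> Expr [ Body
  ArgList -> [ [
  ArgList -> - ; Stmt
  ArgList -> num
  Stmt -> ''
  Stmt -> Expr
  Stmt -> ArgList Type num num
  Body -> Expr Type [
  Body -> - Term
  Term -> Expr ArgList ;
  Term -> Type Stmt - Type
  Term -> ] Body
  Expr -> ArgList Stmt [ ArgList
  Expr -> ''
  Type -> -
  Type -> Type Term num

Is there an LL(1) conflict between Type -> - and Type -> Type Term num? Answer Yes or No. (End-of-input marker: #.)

Yes

FIRST(-) = { - } and FIRST(Type Term num) = { - }.
Both contain -, so the two alternatives are not disjoint — LL(1) conflict.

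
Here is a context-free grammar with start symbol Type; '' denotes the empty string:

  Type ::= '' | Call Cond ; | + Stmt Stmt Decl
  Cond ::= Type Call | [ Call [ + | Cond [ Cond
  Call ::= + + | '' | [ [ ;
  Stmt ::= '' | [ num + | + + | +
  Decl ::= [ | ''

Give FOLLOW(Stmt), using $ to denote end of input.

{ $, +, ;, [ }

In Type ::= + Stmt Stmt Decl: add FIRST(Stmt Decl)\{''} = { +, [ }.
  Since Stmt Decl is nullable, also add FOLLOW(Type) = { $, +, ;, [ }.
In Type ::= + Stmt Stmt Decl: add FIRST(Decl)\{''} = { [ }.
  Since Decl is nullable, also add FOLLOW(Type) = { $, +, ;, [ }.
Union: FOLLOW(Stmt) = { $, +, ;, [ }.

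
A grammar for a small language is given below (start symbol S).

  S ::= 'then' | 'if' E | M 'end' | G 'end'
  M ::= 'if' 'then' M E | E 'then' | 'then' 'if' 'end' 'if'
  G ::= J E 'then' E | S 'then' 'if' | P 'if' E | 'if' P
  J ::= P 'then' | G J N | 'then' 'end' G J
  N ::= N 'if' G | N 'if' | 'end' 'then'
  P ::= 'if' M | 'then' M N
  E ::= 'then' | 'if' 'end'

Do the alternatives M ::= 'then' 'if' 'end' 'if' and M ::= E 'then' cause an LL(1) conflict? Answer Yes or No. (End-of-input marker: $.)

Yes

FIRST('then' 'if' 'end' 'if') = { 'then' } and FIRST(E 'then') = { 'if', 'then' }.
Both contain 'then', so the two alternatives are not disjoint — LL(1) conflict.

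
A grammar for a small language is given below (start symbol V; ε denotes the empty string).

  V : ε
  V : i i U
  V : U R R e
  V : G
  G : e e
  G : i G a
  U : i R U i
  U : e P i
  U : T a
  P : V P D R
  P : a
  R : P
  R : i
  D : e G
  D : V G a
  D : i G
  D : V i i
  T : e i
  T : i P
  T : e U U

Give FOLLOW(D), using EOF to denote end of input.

In P : V P D R: add FIRST(R) = { a, e, i }.
Union: FOLLOW(D) = { a, e, i }.

{ a, e, i }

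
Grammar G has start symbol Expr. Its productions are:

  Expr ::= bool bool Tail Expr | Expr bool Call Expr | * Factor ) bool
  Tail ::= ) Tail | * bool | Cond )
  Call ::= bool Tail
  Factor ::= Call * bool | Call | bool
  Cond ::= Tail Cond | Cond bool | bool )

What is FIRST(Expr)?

Expr ::= bool bool Tail Expr contributes {bool}.
From Expr ::= Expr bool Call Expr: add FIRST(Expr) = { *, bool }.
Expr ::= * Factor ) bool contributes {*}.
Union: FIRST(Expr) = { *, bool }.

{ *, bool }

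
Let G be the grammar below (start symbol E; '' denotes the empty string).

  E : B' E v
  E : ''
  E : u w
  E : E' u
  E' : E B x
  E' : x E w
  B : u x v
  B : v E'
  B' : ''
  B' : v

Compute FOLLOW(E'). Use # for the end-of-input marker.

{ u, x }

In E : E' u: add FIRST(u) = { u }.
In B : v E': E' is at the end, add FOLLOW(B) = { x }.
Union: FOLLOW(E') = { u, x }.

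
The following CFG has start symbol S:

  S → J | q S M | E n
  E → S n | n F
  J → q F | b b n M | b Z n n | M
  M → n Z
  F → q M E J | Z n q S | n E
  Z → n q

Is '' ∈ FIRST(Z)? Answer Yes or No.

No

No nonterminal in this grammar is nullable.
No production of Z has an RHS whose symbols are all nullable, so Z is not nullable.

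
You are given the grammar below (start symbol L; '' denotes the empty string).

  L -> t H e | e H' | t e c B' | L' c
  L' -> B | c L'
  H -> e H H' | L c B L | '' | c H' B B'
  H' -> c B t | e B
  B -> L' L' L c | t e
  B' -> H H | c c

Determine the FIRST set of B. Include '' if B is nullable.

From B -> L' L' L c: add FIRST(L') = { c, t }.
B -> t e contributes {t}.
Union: FIRST(B) = { c, t }.

{ c, t }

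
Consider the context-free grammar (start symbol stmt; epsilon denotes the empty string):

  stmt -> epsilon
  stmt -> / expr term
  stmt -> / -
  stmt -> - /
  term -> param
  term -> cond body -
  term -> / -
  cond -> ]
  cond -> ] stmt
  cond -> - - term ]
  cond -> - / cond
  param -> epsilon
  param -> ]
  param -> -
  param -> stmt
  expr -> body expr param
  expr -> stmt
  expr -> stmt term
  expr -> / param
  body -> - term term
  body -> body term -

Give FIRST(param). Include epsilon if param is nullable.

param -> epsilon contributes epsilon.
param -> ] contributes {]}.
param -> - contributes {-}.
From param -> stmt: add FIRST(stmt) = { -, /, epsilon } (including epsilon since stmt is nullable).
Union: FIRST(param) = { -, /, ], epsilon }.

{ -, /, ], epsilon }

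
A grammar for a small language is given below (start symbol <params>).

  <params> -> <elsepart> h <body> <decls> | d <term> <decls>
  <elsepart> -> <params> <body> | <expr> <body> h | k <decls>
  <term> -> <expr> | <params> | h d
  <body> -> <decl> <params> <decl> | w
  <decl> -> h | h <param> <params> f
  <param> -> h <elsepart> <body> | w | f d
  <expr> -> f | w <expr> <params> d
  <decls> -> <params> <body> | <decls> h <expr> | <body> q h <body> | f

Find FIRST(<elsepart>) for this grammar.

From <elsepart> -> <params> <body>: add FIRST(<params>) = { d, f, k, w }.
From <elsepart> -> <expr> <body> h: add FIRST(<expr>) = { f, w }.
<elsepart> -> k <decls> contributes {k}.
Union: FIRST(<elsepart>) = { d, f, k, w }.

{ d, f, k, w }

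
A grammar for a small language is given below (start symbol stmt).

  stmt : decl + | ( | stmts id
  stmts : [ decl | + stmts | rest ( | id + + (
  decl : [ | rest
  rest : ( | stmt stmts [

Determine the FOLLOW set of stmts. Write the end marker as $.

{ [, id }

In stmt : stmts id: add FIRST(id) = { id }.
In stmts : + stmts: stmts is at the end, add FOLLOW(stmts) = { [, id }.
In rest : stmt stmts [: add FIRST([) = { [ }.
Union: FOLLOW(stmts) = { [, id }.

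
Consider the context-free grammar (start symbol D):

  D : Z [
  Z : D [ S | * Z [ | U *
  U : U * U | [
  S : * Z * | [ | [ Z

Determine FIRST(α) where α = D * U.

{ *, [ }

Add FIRST(D) = { *, [ }; D is not nullable, stop.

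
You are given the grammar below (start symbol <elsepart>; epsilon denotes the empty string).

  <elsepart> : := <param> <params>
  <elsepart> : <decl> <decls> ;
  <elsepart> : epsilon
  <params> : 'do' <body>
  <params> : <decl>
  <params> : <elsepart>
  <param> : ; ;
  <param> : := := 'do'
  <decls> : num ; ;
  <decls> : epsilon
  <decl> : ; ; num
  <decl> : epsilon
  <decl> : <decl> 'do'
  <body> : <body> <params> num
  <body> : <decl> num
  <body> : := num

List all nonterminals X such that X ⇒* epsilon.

Directly nullable (have an epsilon-production): <elsepart>, <decls>, <decl>.
<params> : <decl> with every symbol nullable, so <params> is nullable.
No other nonterminal has a production whose RHS symbols are all nullable.

{ <decl>, <decls>, <elsepart>, <params> }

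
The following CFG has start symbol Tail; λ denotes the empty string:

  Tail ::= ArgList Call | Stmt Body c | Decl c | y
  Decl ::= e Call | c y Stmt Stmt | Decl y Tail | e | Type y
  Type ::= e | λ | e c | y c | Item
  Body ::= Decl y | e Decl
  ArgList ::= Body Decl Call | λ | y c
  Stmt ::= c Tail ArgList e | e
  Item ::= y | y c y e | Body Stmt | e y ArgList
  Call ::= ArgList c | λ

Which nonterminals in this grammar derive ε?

Directly nullable (have an λ-production): Type, ArgList, Call.
Tail ::= ArgList Call with every symbol nullable, so Tail is nullable.
No other nonterminal has a production whose RHS symbols are all nullable.

{ ArgList, Call, Tail, Type }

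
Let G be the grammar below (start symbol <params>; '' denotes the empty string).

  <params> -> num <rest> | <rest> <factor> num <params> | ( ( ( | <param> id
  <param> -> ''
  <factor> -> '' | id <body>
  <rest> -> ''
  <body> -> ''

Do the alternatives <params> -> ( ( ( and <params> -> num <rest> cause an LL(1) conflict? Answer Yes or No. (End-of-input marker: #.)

No

FIRST(( ( () = { ( } and FIRST(num <rest>) = { num }.
The FIRST sets are disjoint and neither alternative is nullable — no conflict.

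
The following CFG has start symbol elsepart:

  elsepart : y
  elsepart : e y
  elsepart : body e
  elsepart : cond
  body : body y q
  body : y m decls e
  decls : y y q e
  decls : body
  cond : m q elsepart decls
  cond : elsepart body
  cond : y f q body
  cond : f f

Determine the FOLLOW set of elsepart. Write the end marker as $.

{ $, y }

elsepart is the start symbol, so $ ∈ FOLLOW(elsepart).
In cond : m q elsepart decls: add FIRST(decls) = { y }.
In cond : elsepart body: add FIRST(body) = { y }.
Union: FOLLOW(elsepart) = { $, y }.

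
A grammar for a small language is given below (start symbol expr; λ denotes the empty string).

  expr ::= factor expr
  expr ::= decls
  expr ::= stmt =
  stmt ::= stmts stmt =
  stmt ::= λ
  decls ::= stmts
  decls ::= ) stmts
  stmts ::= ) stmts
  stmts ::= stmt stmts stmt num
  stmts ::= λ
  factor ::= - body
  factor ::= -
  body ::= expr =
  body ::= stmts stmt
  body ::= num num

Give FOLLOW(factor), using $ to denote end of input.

{ $, ), -, =, num }

In expr ::= factor expr: add FIRST(expr)\{λ} = { ), -, =, num }.
  Since expr is nullable, also add FOLLOW(expr) = { $, = }.
Union: FOLLOW(factor) = { $, ), -, =, num }.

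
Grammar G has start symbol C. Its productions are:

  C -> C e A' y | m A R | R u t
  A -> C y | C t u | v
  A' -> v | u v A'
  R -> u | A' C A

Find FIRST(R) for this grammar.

R -> u contributes {u}.
From R -> A' C A: add FIRST(A') = { u, v }.
Union: FIRST(R) = { u, v }.

{ u, v }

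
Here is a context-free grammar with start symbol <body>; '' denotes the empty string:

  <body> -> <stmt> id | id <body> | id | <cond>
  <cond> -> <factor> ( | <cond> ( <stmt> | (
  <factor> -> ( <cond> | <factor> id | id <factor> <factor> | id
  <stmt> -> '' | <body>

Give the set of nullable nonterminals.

{ <stmt> }

Directly nullable (have an ''-production): <stmt>.
No other nonterminal has a production whose RHS symbols are all nullable.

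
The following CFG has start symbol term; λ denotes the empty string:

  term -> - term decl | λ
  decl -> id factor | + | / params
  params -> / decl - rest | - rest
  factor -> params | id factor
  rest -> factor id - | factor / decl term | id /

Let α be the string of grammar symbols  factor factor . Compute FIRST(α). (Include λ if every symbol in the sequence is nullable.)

Add FIRST(factor) = { -, /, id }; factor is not nullable, stop.

{ -, /, id }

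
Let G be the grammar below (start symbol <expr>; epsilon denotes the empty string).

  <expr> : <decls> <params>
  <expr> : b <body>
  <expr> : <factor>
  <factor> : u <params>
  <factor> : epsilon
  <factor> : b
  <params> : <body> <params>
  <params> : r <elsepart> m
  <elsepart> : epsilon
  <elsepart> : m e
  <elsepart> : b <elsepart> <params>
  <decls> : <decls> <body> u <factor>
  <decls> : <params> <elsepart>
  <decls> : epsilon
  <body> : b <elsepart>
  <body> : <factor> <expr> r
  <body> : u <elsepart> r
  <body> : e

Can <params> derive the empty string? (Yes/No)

Nullable nonterminals: <decls>, <elsepart>, <expr>, <factor>.
No production of <params> has an RHS whose symbols are all nullable, so <params> is not nullable.

No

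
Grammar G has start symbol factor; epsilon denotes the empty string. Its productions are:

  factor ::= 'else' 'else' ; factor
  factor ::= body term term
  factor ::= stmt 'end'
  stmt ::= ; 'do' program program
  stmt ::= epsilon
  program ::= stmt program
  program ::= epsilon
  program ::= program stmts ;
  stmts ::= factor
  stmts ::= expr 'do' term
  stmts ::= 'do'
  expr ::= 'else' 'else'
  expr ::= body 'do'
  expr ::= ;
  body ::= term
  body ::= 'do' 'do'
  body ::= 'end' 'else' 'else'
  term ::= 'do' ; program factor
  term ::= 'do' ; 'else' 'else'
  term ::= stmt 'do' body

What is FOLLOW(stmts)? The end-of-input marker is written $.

In program ::= program stmts ;: add FIRST(;) = { ; }.
Union: FOLLOW(stmts) = { ; }.

{ ; }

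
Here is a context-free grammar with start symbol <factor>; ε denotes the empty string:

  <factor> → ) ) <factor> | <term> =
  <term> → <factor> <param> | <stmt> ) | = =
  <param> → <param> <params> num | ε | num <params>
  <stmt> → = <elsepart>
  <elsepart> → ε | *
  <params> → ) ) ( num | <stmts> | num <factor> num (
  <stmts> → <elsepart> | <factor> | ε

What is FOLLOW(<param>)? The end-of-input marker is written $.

{ ), *, =, num }

In <term> → <factor> <param>: <param> is at the end, add FOLLOW(<term>) = { = }.
In <param> → <param> <params> num: add FIRST(<params> num) = { ), *, =, num }.
Union: FOLLOW(<param>) = { ), *, =, num }.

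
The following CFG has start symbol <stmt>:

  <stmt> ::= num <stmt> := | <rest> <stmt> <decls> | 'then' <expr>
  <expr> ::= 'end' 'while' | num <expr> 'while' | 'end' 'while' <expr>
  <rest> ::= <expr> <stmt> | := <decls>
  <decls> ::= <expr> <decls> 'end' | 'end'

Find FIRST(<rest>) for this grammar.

{ 'end', :=, num }

From <rest> ::= <expr> <stmt>: add FIRST(<expr>) = { 'end', num }.
<rest> ::= := <decls> contributes {:=}.
Union: FIRST(<rest>) = { 'end', :=, num }.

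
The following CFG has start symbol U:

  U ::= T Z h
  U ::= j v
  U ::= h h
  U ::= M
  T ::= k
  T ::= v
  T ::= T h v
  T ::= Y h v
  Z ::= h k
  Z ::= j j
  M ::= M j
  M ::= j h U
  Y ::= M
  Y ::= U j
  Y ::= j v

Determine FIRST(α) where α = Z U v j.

{ h, j }

Add FIRST(Z) = { h, j }; Z is not nullable, stop.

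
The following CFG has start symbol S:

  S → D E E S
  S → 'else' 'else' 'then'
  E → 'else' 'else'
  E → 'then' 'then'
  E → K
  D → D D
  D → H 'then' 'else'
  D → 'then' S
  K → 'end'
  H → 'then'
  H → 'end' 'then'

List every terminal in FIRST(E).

{ 'else', 'end', 'then' }

E → 'else' 'else' contributes {'else'}.
E → 'then' 'then' contributes {'then'}.
From E → K: add FIRST(K) = { 'end' }.
Union: FIRST(E) = { 'else', 'end', 'then' }.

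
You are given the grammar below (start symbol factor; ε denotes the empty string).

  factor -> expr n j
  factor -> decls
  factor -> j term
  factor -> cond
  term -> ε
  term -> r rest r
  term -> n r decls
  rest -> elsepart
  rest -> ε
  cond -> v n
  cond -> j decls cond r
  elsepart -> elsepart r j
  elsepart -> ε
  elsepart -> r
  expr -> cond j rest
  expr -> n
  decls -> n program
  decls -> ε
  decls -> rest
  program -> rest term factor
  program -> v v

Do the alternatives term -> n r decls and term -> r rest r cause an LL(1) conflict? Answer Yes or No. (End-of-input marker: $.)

FIRST(n r decls) = { n } and FIRST(r rest r) = { r }.
The FIRST sets are disjoint and neither alternative is nullable — no conflict.

No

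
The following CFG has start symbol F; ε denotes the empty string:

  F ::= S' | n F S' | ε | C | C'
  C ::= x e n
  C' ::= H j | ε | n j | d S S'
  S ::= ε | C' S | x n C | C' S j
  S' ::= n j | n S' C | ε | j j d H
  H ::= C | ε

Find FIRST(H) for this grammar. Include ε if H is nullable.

{ x, ε }

From H ::= C: add FIRST(C) = { x }.
H ::= ε contributes ε.
Union: FIRST(H) = { x, ε }.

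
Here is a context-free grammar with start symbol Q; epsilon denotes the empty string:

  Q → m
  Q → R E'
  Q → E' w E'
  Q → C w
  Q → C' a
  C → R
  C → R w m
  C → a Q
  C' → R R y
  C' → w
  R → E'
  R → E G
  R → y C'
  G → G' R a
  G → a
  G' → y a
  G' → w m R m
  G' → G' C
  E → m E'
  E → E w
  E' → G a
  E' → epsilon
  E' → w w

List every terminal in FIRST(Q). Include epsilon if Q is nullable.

{ a, m, w, y, epsilon }

Q → m contributes {m}.
From Q → R E': R, E' nullable, take FIRST(R) ∪ FIRST(E') = { a, m, w, y }; also epsilon since the whole RHS is nullable.
From Q → E' w E': E' nullable, take FIRST(E') ∪ {w} = { a, w, y }.
From Q → C w: C nullable, take FIRST(C) ∪ {w} = { a, m, w, y }.
From Q → C' a: add FIRST(C') = { a, m, w, y }.
Union: FIRST(Q) = { a, m, w, y, epsilon }.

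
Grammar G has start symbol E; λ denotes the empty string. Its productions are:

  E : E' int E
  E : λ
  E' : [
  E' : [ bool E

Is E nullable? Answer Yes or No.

Yes

E has an λ-production, so E ⇒ λ.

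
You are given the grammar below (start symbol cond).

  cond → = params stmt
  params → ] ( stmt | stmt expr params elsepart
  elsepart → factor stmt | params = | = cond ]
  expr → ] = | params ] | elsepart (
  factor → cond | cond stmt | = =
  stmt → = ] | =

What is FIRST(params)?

{ =, ] }

params → ] ( stmt contributes {]}.
From params → stmt expr params elsepart: add FIRST(stmt) = { = }.
Union: FIRST(params) = { =, ] }.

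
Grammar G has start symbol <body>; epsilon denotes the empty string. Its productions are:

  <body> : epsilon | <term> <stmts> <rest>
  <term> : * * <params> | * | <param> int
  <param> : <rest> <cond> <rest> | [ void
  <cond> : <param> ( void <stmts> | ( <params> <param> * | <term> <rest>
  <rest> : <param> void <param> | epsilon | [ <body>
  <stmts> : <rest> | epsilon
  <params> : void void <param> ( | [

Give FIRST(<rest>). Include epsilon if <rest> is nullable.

{ (, *, [, epsilon }

From <rest> : <param> void <param>: add FIRST(<param>) = { (, *, [ }.
<rest> : epsilon contributes epsilon.
<rest> : [ <body> contributes {[}.
Union: FIRST(<rest>) = { (, *, [, epsilon }.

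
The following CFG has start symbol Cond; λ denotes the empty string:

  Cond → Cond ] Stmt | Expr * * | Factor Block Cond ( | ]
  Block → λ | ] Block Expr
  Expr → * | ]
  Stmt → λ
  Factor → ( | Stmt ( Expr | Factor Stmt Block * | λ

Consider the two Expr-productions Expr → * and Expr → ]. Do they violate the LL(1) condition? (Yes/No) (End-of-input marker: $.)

FIRST(*) = { * } and FIRST(]) = { ] }.
The FIRST sets are disjoint and neither alternative is nullable — no conflict.

No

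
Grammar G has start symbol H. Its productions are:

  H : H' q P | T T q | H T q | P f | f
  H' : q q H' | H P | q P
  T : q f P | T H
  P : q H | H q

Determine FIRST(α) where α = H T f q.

{ f, q }

Add FIRST(H) = { f, q }; H is not nullable, stop.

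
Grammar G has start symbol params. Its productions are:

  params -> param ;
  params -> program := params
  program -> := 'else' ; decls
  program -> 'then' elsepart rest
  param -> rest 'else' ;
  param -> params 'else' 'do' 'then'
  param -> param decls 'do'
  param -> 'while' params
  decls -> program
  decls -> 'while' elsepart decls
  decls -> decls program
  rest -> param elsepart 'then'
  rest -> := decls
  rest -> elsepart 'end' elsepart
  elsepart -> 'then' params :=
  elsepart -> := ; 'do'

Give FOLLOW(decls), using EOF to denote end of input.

In program -> := 'else' ; decls: decls is at the end, add FOLLOW(program) = { 'do', 'else', 'then', := }.
In param -> param decls 'do': add FIRST('do') = { 'do' }.
In decls -> 'while' elsepart decls: decls is at the end, add FOLLOW(decls) = { 'do', 'else', 'then', := }.
In decls -> decls program: add FIRST(program) = { 'then', := }.
In rest -> := decls: decls is at the end, add FOLLOW(rest) = { 'do', 'else', 'then', := }.
Union: FOLLOW(decls) = { 'do', 'else', 'then', := }.

{ 'do', 'else', 'then', := }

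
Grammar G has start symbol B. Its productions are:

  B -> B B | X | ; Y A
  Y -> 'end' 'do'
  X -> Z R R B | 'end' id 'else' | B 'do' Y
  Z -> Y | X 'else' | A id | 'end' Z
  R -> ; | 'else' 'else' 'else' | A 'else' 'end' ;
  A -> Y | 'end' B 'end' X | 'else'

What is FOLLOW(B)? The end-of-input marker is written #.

{ #, 'do', 'else', 'end', ;, id }

B is the start symbol, so # ∈ FOLLOW(B).
In B -> B B: add FIRST(B) = { 'else', 'end', ; }.
In B -> B B: B is at the end, add FOLLOW(B) = { #, 'do', 'else', 'end', ;, id }.
In X -> Z R R B: B is at the end, add FOLLOW(X) = { #, 'do', 'else', 'end', ;, id }.
In X -> B 'do' Y: add FIRST('do' Y) = { 'do' }.
In A -> 'end' B 'end' X: add FIRST('end' X) = { 'end' }.
Union: FOLLOW(B) = { #, 'do', 'else', 'end', ;, id }.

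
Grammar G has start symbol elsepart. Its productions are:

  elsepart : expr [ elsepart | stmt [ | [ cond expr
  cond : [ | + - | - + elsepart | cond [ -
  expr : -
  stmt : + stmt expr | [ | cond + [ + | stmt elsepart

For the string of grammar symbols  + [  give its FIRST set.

{ + }

+ is a terminal; add {+} and stop.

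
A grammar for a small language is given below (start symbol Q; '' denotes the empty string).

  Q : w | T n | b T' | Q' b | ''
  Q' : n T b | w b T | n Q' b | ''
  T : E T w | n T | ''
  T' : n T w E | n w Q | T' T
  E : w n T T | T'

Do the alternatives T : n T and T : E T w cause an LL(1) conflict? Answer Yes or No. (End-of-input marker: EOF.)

Yes

FIRST(n T) = { n } and FIRST(E T w) = { n, w }.
Both contain n, so the two alternatives are not disjoint — LL(1) conflict.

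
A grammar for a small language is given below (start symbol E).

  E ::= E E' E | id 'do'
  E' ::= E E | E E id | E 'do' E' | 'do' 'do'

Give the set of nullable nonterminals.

{ } (none)

No nonterminal has an empty production or an RHS whose symbols are all nullable.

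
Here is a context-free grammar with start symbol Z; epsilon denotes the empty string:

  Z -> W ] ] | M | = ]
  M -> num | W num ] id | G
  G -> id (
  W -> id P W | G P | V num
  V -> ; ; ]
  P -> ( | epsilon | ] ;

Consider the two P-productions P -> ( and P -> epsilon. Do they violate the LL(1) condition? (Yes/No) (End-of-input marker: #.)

FIRST(() = { ( } and FIRST(epsilon) = { epsilon }.
The second is nullable but FOLLOW(P) = { ;, ], id, num } is disjoint from FIRST of the first.

No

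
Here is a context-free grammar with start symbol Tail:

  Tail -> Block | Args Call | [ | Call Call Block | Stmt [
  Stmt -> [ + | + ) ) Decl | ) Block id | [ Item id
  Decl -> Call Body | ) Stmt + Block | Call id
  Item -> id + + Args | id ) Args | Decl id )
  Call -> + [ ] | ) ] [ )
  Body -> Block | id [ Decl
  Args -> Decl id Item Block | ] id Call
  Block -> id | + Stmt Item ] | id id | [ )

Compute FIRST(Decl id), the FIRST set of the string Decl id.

{ ), + }

Add FIRST(Decl) = { ), + }; Decl is not nullable, stop.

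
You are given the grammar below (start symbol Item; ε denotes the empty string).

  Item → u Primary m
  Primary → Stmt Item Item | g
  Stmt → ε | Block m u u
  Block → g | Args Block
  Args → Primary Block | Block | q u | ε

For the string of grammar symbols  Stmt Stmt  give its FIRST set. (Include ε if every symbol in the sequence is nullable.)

Add FIRST(Stmt)\{ε} = { g, q, u }; Stmt is nullable, continue.
Add FIRST(Stmt)\{ε} = { g, q, u }; Stmt is nullable, continue.
Every symbol is nullable, so include ε.

{ g, q, u, ε }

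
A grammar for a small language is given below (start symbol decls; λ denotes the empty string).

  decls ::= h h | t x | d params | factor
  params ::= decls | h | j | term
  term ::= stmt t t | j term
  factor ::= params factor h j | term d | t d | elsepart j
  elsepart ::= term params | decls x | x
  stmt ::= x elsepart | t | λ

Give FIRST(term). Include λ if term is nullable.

From term ::= stmt t t: stmt nullable, take FIRST(stmt) ∪ {t} = { t, x }.
term ::= j term contributes {j}.
Union: FIRST(term) = { j, t, x }.

{ j, t, x }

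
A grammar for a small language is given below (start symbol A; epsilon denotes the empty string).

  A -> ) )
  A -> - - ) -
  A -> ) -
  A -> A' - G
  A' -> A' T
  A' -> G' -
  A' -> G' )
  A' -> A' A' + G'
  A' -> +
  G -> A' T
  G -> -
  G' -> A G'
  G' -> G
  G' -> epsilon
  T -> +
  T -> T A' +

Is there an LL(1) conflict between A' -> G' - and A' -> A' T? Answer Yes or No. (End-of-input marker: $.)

FIRST(G' -) = { ), +, - } and FIRST(A' T) = { ), +, - }.
Both contain ), so the two alternatives are not disjoint — LL(1) conflict.

Yes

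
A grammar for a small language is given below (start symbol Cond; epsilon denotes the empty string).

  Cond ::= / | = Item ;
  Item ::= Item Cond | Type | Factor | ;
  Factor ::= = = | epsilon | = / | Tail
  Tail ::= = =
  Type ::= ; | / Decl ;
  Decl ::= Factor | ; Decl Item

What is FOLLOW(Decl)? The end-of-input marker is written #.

In Type ::= / Decl ;: add FIRST(;) = { ; }.
In Decl ::= ; Decl Item: add FIRST(Item)\{epsilon} = { /, ;, = }.
  Since Item is nullable, also add FOLLOW(Decl) = { /, ;, = }.
Union: FOLLOW(Decl) = { /, ;, = }.

{ /, ;, = }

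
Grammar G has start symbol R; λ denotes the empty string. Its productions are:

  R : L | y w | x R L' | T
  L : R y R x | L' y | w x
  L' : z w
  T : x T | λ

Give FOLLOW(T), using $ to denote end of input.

{ $, x, y, z }

In R : T: T is at the end, add FOLLOW(R) = { $, x, y, z }.
In T : x T: T is at the end, add FOLLOW(T) = { $, x, y, z }.
Union: FOLLOW(T) = { $, x, y, z }.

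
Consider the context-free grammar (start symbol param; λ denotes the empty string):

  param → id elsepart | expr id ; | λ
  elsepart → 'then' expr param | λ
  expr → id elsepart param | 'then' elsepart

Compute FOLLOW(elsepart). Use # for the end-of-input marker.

In param → id elsepart: elsepart is at the end, add FOLLOW(param) = { #, 'then', id }.
In expr → id elsepart param: add FIRST(param)\{λ} = { 'then', id }.
  Since param is nullable, also add FOLLOW(expr) = { #, 'then', id }.
In expr → 'then' elsepart: elsepart is at the end, add FOLLOW(expr) = { #, 'then', id }.
Union: FOLLOW(elsepart) = { #, 'then', id }.

{ #, 'then', id }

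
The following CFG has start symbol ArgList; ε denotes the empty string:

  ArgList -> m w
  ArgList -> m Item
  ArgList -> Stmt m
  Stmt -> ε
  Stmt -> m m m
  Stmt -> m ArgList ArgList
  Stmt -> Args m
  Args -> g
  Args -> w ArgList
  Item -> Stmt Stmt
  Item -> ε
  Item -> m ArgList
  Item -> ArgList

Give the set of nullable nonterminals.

{ Item, Stmt }

Directly nullable (have an ε-production): Stmt, Item.
No other nonterminal has a production whose RHS symbols are all nullable.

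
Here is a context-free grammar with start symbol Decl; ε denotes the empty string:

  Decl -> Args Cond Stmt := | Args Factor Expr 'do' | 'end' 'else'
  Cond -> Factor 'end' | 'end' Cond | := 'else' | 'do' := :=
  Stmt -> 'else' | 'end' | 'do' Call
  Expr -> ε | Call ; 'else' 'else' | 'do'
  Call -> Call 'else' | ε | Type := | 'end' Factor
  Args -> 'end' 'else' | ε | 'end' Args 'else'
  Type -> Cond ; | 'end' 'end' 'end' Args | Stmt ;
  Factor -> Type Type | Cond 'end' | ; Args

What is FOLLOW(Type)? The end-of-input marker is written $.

In Call -> Type :=: add FIRST(:=) = { := }.
In Factor -> Type Type: add FIRST(Type) = { 'do', 'else', 'end', :=, ; }.
In Factor -> Type Type: Type is at the end, add FOLLOW(Factor) = { 'do', 'else', 'end', :=, ; }.
Union: FOLLOW(Type) = { 'do', 'else', 'end', :=, ; }.

{ 'do', 'else', 'end', :=, ; }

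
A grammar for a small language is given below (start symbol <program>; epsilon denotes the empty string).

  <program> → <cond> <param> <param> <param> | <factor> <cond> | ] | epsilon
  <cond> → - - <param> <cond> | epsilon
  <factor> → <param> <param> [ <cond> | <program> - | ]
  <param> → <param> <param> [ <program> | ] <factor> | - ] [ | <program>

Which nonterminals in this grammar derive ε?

{ <cond>, <param>, <program> }

Directly nullable (have an epsilon-production): <program>, <cond>.
<param> → <program> with every symbol nullable, so <param> is nullable.
No other nonterminal has a production whose RHS symbols are all nullable.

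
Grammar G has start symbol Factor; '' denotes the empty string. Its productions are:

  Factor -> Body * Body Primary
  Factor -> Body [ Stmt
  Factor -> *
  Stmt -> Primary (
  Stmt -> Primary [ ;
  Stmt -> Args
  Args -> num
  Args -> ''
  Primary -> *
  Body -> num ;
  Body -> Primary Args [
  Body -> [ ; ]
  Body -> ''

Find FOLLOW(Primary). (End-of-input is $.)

{ $, (, [, num }

In Factor -> Body * Body Primary: Primary is at the end, add FOLLOW(Factor) = { $ }.
In Stmt -> Primary (: add FIRST(() = { ( }.
In Stmt -> Primary [ ;: add FIRST([ ;) = { [ }.
In Body -> Primary Args [: add FIRST(Args [) = { [, num }.
Union: FOLLOW(Primary) = { $, (, [, num }.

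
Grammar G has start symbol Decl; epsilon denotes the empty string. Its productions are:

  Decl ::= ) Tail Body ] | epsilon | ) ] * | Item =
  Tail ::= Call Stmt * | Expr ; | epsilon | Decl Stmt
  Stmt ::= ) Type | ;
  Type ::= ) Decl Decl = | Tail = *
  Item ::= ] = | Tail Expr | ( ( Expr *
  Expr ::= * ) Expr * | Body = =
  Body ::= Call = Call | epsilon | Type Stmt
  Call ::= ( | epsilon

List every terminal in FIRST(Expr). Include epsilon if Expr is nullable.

Expr ::= * ) Expr * contributes {*}.
From Expr ::= Body = =: Body nullable, take FIRST(Body) ∪ {=} = { (, ), *, ;, =, ] }.
Union: FIRST(Expr) = { (, ), *, ;, =, ] }.

{ (, ), *, ;, =, ] }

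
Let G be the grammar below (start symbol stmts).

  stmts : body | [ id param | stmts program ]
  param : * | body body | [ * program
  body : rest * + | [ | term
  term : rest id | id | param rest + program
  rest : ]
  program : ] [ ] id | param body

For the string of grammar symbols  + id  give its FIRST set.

{ + }

+ is a terminal; add {+} and stop.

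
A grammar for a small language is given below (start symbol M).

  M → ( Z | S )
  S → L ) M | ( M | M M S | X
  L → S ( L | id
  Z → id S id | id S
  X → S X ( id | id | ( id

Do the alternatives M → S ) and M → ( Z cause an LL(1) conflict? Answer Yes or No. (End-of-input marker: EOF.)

Yes

FIRST(S )) = { (, id } and FIRST(( Z) = { ( }.
Both contain (, so the two alternatives are not disjoint — LL(1) conflict.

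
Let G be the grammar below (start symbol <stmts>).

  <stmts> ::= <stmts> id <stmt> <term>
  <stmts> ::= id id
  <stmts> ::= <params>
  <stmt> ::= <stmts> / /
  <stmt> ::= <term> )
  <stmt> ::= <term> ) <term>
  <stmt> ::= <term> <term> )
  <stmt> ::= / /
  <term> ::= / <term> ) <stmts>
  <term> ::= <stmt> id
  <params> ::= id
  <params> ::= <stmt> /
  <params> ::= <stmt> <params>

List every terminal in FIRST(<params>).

<params> ::= id contributes {id}.
From <params> ::= <stmt> /: add FIRST(<stmt>) = { /, id }.
From <params> ::= <stmt> <params>: add FIRST(<stmt>) = { /, id }.
Union: FIRST(<params>) = { /, id }.

{ /, id }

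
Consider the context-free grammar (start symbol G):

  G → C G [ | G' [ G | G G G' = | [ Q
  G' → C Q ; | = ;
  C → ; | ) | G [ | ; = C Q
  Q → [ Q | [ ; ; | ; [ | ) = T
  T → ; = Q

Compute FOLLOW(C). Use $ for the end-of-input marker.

In G → C G [: add FIRST(G [) = { ), ;, =, [ }.
In G' → C Q ;: add FIRST(Q ;) = { ), ;, [ }.
In C → ; = C Q: add FIRST(Q) = { ), ;, [ }.
Union: FOLLOW(C) = { ), ;, =, [ }.

{ ), ;, =, [ }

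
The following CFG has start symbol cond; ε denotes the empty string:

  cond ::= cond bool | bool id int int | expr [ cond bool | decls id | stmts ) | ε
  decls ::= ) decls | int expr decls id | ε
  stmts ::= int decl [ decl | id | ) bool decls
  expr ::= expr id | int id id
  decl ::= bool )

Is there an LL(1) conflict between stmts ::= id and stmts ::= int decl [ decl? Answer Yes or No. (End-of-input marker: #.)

FIRST(id) = { id } and FIRST(int decl [ decl) = { int }.
The FIRST sets are disjoint and neither alternative is nullable — no conflict.

No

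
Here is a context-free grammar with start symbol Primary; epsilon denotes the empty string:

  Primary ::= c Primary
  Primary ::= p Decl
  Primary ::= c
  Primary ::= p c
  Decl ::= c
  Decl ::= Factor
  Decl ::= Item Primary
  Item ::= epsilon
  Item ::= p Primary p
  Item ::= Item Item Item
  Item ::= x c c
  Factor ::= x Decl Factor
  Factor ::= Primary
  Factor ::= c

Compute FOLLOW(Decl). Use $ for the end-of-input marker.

In Primary ::= p Decl: Decl is at the end, add FOLLOW(Primary) = { $, c, p, x }.
In Factor ::= x Decl Factor: add FIRST(Factor) = { c, p, x }.
Union: FOLLOW(Decl) = { $, c, p, x }.

{ $, c, p, x }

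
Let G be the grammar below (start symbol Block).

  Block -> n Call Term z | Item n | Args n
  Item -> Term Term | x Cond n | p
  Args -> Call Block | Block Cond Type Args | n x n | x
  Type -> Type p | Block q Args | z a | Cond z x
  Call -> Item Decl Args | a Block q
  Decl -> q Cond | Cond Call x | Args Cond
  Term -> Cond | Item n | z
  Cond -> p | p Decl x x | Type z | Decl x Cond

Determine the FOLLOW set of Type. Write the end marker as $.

{ a, n, p, q, x, z }

In Args -> Block Cond Type Args: add FIRST(Args) = { a, n, p, q, x, z }.
In Type -> Type p: add FIRST(p) = { p }.
In Cond -> Type z: add FIRST(z) = { z }.
Union: FOLLOW(Type) = { a, n, p, q, x, z }.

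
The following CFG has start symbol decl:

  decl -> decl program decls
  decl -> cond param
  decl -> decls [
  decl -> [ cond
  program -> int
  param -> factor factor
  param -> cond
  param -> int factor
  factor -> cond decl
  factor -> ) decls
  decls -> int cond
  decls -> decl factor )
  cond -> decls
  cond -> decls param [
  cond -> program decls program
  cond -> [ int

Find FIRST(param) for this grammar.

From param -> factor factor: add FIRST(factor) = { ), [, int }.
From param -> cond: add FIRST(cond) = { [, int }.
param -> int factor contributes {int}.
Union: FIRST(param) = { ), [, int }.

{ ), [, int }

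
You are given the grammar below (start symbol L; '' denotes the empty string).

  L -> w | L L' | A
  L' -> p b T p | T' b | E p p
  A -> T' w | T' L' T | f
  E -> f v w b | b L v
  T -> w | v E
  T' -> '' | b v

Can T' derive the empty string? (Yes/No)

T' has an ''-production, so T' ⇒ ''.

Yes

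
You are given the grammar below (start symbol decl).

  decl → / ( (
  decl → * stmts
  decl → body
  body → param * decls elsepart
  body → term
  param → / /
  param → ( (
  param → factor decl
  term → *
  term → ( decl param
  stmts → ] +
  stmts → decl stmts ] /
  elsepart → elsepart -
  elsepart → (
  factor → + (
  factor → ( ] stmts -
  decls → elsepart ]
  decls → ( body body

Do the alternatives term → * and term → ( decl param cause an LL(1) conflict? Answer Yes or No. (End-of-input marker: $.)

FIRST(*) = { * } and FIRST(( decl param) = { ( }.
The FIRST sets are disjoint and neither alternative is nullable — no conflict.

No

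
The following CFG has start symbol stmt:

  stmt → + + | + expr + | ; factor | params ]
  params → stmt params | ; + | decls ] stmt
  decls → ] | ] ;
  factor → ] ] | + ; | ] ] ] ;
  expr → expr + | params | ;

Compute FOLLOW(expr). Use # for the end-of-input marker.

In stmt → + expr +: add FIRST(+) = { + }.
In expr → expr +: add FIRST(+) = { + }.
Union: FOLLOW(expr) = { + }.

{ + }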